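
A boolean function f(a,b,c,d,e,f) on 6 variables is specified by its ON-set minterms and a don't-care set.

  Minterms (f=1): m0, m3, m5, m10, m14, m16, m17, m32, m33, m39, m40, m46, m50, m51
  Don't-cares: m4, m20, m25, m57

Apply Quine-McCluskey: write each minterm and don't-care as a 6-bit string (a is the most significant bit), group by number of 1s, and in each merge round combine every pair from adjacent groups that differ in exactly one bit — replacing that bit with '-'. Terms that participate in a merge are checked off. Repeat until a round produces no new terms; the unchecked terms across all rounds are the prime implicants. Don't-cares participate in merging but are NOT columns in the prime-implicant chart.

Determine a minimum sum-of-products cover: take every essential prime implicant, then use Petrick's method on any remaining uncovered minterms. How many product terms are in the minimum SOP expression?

size-2^0 implicants → 000000(✓)  000011  000100(✓)  000101(✓)  001010(✓)  001110(✓)  010000(✓)  010001(✓)  010100(✓)  011001(✓)  100000(✓)  100001(✓)  100111  101000(✓)  101110(✓)  110010(✓)  110011(✓)  111001(✓)
size-2^1 implicants → -00000  -01110  -11001  0-0000(✓)  0-0100(✓)  000-00(✓)  00010-  001-10  01-001  010-00(✓)  01000-  10-000  10000-  11001-
size-2^2 implicants → 0-0-00
Unchecked terms (primes): -00000, -01110, -11001, 0-0-00, 000011, 00010-, 001-10, 01-001, 01000-, 10-000, 10000-, 100111, 11001-
Minterm coverage:
  m0 ⊆ -00000,0-0-00
  m3 ⊆ 000011 [E]
  m5 ⊆ 00010- [E]
  m10 ⊆ 001-10 [E]
  m14 ⊆ -01110,001-10
  m16 ⊆ 0-0-00,01000-
  m17 ⊆ 01-001,01000-
  m32 ⊆ -00000,10-000,10000-
  m33 ⊆ 10000- [E]
  m39 ⊆ 100111 [E]
  m40 ⊆ 10-000 [E]
  m46 ⊆ -01110 [E]
  m50 ⊆ 11001- [E]
  m51 ⊆ 11001- [E]
E = {-01110, 000011, 00010-, 001-10, 10-000, 10000-, 100111, 11001-}
Petrick residual → -00000, 01000-
Cover = b'c'd'e'f' + b'cdef' + a'b'c'd'ef + a'b'c'de' + a'b'cef' + a'bc'd'e' + ab'd'e'f' + ab'c'd'e' + ab'c'def + abc'd'e  |cover|=10

10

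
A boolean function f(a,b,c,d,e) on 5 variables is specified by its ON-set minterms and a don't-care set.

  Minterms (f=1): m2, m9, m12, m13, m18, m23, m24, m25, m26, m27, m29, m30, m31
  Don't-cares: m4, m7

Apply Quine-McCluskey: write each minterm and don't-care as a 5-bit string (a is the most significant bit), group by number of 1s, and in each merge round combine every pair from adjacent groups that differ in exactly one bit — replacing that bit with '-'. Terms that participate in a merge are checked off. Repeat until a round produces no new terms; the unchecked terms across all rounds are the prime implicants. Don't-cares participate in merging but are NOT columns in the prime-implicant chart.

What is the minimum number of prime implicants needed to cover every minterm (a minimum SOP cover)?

6

[col 0] 00010*, 00100*, 00111*, 01001*, 01100*, 01101*, 10010*, 10111*, 11000*, 11001*, 11010*, 11011*, 11101*, 11110*, 11111*
[col 1] -0010, -0111, -1001*, -1101*, 0-100, 01-01*, 0110-, 1-010, 1-111, 11-01*, 11-10*, 11-11*, 110-0*, 110-1*, 1100-*, 1101-*, 111-1*, 1111-*
[col 2] -1-01, 11--1, 11-1-, 110--
Prime implicants: -0010, -0111, -1-01, 0-100, 0110-, 1-010, 1-111, 11--1, 11-1-, 110--
PI chart (minterm → PIs covering it):
  2 | -0010  (sole → essential)
  9 | -1-01  (sole → essential)
  12 | 0-100,0110-
  13 | -1-01,0110-
  18 | -0010,1-010
  23 | -0111,1-111
  24 | 110--  (sole → essential)
  25 | -1-01,11--1,110--
  26 | 1-010,11-1-,110--
  27 | 11--1,11-1-,110--
  29 | -1-01,11--1
  30 | 11-1-  (sole → essential)
  31 | 1-111,11--1,11-1-
Essential prime implicants: -0010, -1-01, 11-1-, 110--
Petrick residual → -0111, 0-100
Minimum SOP uses 6 PIs: b'c'de' + b'cde + bd'e + a'cd'e' + abd + abc'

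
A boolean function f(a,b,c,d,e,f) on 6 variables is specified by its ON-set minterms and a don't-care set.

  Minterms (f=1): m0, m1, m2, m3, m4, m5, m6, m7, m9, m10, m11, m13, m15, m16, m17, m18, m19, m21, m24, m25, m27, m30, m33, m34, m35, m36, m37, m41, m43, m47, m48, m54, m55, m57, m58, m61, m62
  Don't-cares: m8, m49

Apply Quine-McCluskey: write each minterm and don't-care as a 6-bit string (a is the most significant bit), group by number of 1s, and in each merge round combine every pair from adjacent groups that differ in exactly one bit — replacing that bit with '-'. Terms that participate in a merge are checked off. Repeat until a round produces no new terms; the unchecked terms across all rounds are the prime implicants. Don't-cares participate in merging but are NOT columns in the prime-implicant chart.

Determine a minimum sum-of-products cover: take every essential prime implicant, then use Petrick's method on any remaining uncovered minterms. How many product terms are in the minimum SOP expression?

Round 0: 000000✓ 000001✓ 000010✓ 000011✓ 000100✓ 000101✓ 000110✓ 000111✓ 001000✓ 001001✓ 001010✓ 001011✓ 001101✓ 001111✓ 010000✓ 010001✓ 010010✓ 010011✓ 010101✓ 011000✓ 011001✓ 011011✓ 011110✓ 100001✓ 100010✓ 100011✓ 100100✓ 100101✓ 101001✓ 101011✓ 101111✓ 110000✓ 110001✓ 110110✓ 110111✓ 111001✓ 111010✓ 111101✓ 111110✓
Round 1: -00001✓ -00010✓ -00011✓ -00100✓ -00101✓ -01001✓ -01011✓ -01111✓ -10000✓ -10001✓ -11001✓ -11110 0-0000✓ 0-0001✓ 0-0010✓ 0-0011✓ 0-0101✓ 0-1000✓ 0-1001✓ 0-1011✓ 00-000✓ 00-001✓ 00-010✓ 00-011✓ 00-101✓ 00-111✓ 000-00✓ 000-01✓ 000-10✓ 000-11✓ 0000-0✓ 0000-1✓ 00000-✓ 00001-✓ 0001-0✓ 0001-1✓ 00010-✓ 00011-✓ 001-01✓ 001-11✓ 0010-0✓ 0010-1✓ 00100-✓ 00101-✓ 0011-1✓ 01-000✓ 01-001✓ 01-011✓ 010-01✓ 0100-0✓ 0100-1✓ 01000-✓ 01001-✓ 0110-1✓ 01100-✓ 1-0001✓ 1-1001✓ 10-001✓ 10-011✓ 100-01✓ 1000-1✓ 10001-✓ 10010-✓ 101-11✓ 1010-1✓ 11-001✓ 11-110 11000-✓ 11011- 111-01 111-10
Round 2: --0001✓ --1001✓ -0-001✓ -0-011✓ -00-01 -000-1✓ -0001- -0010- -01-11 -010-1✓ -1-001✓ -1000- 0--000✓ 0--001✓ 0--011✓ 0-0-01 0-00-0✓ 0-00-1✓ 0-000-✓ 0-001-✓ 0-10-1✓ 0-100-✓ 00--01✓ 00--11✓ 00-0-0✓ 00-0-1✓ 00-00-✓ 00-01-✓ 00-1-1✓ 000--0✓ 000--1✓ 000-0-✓ 000-1-✓ 0000--✓ 0001--✓ 001--1✓ 0010--✓ 01-0-1✓ 01-00-✓ 0100--✓ 1--001✓ 10-0-1✓
Round 3: ---001 -0-0-1 0--0-1 0--00- 0-00-- 00---1 00-0-- 000---
PIs = {---001, -0-0-1, -00-01, -0001-, -0010-, -01-11, -1000-, -11110, 0--0-1, 0--00-, 0-0-01, 0-00--, 00---1, 00-0--, 000---, 11-110, 11011-, 111-01, 111-10}
Coverage chart:
  m0: 0--00-,0-00--,00-0--,000---
  m1: ---001,-0-0-1,-00-01,0--0-1,0--00-,0-0-01,0-00--,00---1,00-0--,000---
  m2: -0001-,0-00--,00-0--,000---
  m3: -0-0-1,-0001-,0--0-1,0-00--,00---1,00-0--,000---
  m4: -0010-,000---
  m5: -00-01,-0010-,0-0-01,00---1,000---
  m6: 000--- ←essential
  m7: 00---1,000---
  m9: ---001,-0-0-1,0--0-1,0--00-,00---1,00-0--
  m10: 00-0-- ←essential
  m11: -0-0-1,-01-11,0--0-1,00---1,00-0--
  m13: 00---1 ←essential
  m15: -01-11,00---1
  m16: -1000-,0--00-,0-00--
  m17: ---001,-1000-,0--0-1,0--00-,0-0-01,0-00--
  m18: 0-00-- ←essential
  m19: 0--0-1,0-00--
  m21: 0-0-01 ←essential
  m24: 0--00- ←essential
  m25: ---001,0--0-1,0--00-
  m27: 0--0-1 ←essential
  m30: -11110 ←essential
  m33: ---001,-0-0-1,-00-01
  m34: -0001- ←essential
  m35: -0-0-1,-0001-
  m36: -0010- ←essential
  m37: -00-01,-0010-
  m41: ---001,-0-0-1
  m43: -0-0-1,-01-11
  m47: -01-11 ←essential
  m48: -1000- ←essential
  m54: 11-110,11011-
  m55: 11011- ←essential
  m57: ---001,111-01
  m58: 111-10 ←essential
  m61: 111-01 ←essential
  m62: -11110,11-110,111-10
Essential: -0001-, -0010-, -01-11, -1000-, -11110, 0--0-1, 0--00-, 0-0-01, 0-00--, 00---1, 00-0--, 000---, 11011-, 111-01, 111-10
Petrick residual → ---001
Min cover (16 terms): d'e'f + b'c'd'e + b'c'de' + b'cef + bc'd'e' + bcdef' + a'd'f + a'd'e' + a'c'e'f + a'c'd' + a'b'f + a'b'd' + a'b'c' + abc'de + abce'f + abcef'

16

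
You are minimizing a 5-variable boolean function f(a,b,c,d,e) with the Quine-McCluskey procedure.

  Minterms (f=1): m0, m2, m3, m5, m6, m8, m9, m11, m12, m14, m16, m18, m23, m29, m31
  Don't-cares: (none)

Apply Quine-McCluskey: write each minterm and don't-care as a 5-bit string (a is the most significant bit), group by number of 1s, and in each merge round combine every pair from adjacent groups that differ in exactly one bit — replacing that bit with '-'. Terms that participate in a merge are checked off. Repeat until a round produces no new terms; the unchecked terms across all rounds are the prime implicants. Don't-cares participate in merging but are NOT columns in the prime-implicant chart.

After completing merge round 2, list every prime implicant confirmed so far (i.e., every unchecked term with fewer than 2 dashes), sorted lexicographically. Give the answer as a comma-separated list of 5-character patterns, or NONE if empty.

0-000, 0-011, 0-110, 00-10, 0001-, 00101, 01-00, 010-1, 0100-, 011-0, 1-111, 111-1

size-2^0 implicants → 00000(✓)  00010(✓)  00011(✓)  00101  00110(✓)  01000(✓)  01001(✓)  01011(✓)  01100(✓)  01110(✓)  10000(✓)  10010(✓)  10111(✓)  11101(✓)  11111(✓)
size-2^1 implicants → -0000(✓)  -0010(✓)  0-000  0-011  0-110  00-10  000-0(✓)  0001-  01-00  010-1  0100-  011-0  1-111  100-0(✓)  111-1
size-2^2 implicants → -00-0
Unchecked terms (primes): -00-0, 0-000, 0-011, 0-110, 00-10, 0001-, 00101, 01-00, 010-1, 0100-, 011-0, 1-111, 111-1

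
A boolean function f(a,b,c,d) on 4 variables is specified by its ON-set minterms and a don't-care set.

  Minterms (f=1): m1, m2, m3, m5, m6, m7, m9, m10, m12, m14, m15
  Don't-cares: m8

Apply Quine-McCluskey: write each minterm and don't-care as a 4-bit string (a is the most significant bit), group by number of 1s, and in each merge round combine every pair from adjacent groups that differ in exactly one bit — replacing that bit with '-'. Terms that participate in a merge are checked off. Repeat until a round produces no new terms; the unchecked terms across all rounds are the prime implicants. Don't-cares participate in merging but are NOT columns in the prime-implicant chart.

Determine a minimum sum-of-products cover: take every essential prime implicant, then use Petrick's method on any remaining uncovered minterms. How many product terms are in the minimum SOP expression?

Round 0: 0001✓ 0010✓ 0011✓ 0101✓ 0110✓ 0111✓ 1000✓ 1001✓ 1010✓ 1100✓ 1110✓ 1111✓
Round 1: -001 -010✓ -110✓ -111✓ 0-01✓ 0-10✓ 0-11✓ 00-1✓ 001-✓ 01-1✓ 011-✓ 1-00✓ 1-10✓ 10-0✓ 100- 11-0✓ 111-✓
Round 2: --10 -11- 0--1 0-1- 1--0
PIs = {--10, -001, -11-, 0--1, 0-1-, 1--0, 100-}
Coverage chart:
  m1: -001,0--1
  m2: --10,0-1-
  m3: 0--1,0-1-
  m5: 0--1 ←essential
  m6: --10,-11-,0-1-
  m7: -11-,0--1,0-1-
  m9: -001,100-
  m10: --10,1--0
  m12: 1--0 ←essential
  m14: --10,-11-,1--0
  m15: -11- ←essential
Essential: -11-, 0--1, 1--0
Petrick residual → --10, -001
Min cover (5 terms): cd' + b'c'd + bc + a'd + ad'

5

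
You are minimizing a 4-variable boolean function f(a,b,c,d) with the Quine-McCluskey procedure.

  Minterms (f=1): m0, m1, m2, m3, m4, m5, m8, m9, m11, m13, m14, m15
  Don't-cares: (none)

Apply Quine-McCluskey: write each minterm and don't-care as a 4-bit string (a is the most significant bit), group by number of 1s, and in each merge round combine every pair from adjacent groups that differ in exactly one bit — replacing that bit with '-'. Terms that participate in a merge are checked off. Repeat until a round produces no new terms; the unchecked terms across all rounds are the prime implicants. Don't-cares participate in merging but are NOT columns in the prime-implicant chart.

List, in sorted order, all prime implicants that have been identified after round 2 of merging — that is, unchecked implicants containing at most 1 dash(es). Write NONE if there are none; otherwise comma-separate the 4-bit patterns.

[col 0] 0000*, 0001*, 0010*, 0011*, 0100*, 0101*, 1000*, 1001*, 1011*, 1101*, 1110*, 1111*
[col 1] -000*, -001*, -011*, -101*, 0-00*, 0-01*, 00-0*, 00-1*, 000-*, 001-*, 010-*, 1-01*, 1-11*, 10-1*, 100-*, 11-1*, 111-
[col 2] --01, -0-1, -00-, 0-0-, 00--, 1--1
Prime implicants: --01, -0-1, -00-, 0-0-, 00--, 1--1, 111-

111-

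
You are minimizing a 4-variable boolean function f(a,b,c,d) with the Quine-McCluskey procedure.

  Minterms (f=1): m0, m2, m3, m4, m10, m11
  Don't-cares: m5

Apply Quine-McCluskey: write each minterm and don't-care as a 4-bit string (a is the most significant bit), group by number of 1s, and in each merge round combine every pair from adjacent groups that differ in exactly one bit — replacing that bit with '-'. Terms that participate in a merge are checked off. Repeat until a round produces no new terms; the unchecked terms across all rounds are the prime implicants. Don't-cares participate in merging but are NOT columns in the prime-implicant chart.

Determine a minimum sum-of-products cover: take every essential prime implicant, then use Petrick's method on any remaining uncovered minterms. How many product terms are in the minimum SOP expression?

2

Round 0: 0000✓ 0010✓ 0011✓ 0100✓ 0101✓ 1010✓ 1011✓
Round 1: -010✓ -011✓ 0-00 00-0 001-✓ 010- 101-✓
Round 2: -01-
PIs = {-01-, 0-00, 00-0, 010-}
Coverage chart:
  m0: 0-00,00-0
  m2: -01-,00-0
  m3: -01- ←essential
  m4: 0-00,010-
  m10: -01- ←essential
  m11: -01- ←essential
Essential: -01-
Petrick residual → 0-00
Min cover (2 terms): b'c + a'c'd'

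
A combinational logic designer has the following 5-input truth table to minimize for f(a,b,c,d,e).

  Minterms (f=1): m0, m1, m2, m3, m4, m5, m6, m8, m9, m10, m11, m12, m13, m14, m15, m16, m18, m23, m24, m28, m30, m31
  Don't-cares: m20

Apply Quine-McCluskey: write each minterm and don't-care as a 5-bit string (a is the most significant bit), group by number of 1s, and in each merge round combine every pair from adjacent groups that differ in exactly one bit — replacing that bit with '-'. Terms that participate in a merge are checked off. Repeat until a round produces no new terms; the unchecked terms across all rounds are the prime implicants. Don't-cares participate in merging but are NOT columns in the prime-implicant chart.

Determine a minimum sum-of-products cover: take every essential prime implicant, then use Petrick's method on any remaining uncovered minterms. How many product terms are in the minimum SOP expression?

[col 0] 00000*, 00001*, 00010*, 00011*, 00100*, 00101*, 00110*, 01000*, 01001*, 01010*, 01011*, 01100*, 01101*, 01110*, 01111*, 10000*, 10010*, 10100*, 10111*, 11000*, 11100*, 11110*, 11111*
[col 1] -0000*, -0010*, -0100*, -1000*, -1100*, -1110*, -1111*, 0-000*, 0-001*, 0-010*, 0-011*, 0-100*, 0-101*, 0-110*, 00-00*, 00-01*, 00-10*, 000-0*, 000-1*, 0000-*, 0001-*, 001-0*, 0010-*, 01-00*, 01-01*, 01-10*, 01-11*, 010-0*, 010-1*, 0100-*, 0101-*, 011-0*, 011-1*, 0110-*, 0111-*, 1-000*, 1-100*, 1-111, 10-00*, 100-0*, 11-00*, 111-0*, 1111-*
[col 2] --000*, --100*, -0-00*, -00-0, -1-00*, -11-0, -111-, 0--00*, 0--01*, 0--10*, 0-0-0*, 0-0-1*, 0-00-*, 0-01-*, 0-1-0*, 0-10-*, 00--0*, 00-0-*, 000--*, 01--0*, 01--1*, 01-0-*, 01-1-*, 010--*, 011--*, 1--00*
[col 3] ---00, 0---0, 0--0-, 0-0--, 01---
Prime implicants: ---00, -00-0, -11-0, -111-, 0---0, 0--0-, 0-0--, 01---, 1-111
PI chart (minterm → PIs covering it):
  0 | ---00,-00-0,0---0,0--0-,0-0--
  1 | 0--0-,0-0--
  2 | -00-0,0---0,0-0--
  3 | 0-0--  (sole → essential)
  4 | ---00,0---0,0--0-
  5 | 0--0-  (sole → essential)
  6 | 0---0  (sole → essential)
  8 | ---00,0---0,0--0-,0-0--,01---
  9 | 0--0-,0-0--,01---
  10 | 0---0,0-0--,01---
  11 | 0-0--,01---
  12 | ---00,-11-0,0---0,0--0-,01---
  13 | 0--0-,01---
  14 | -11-0,-111-,0---0,01---
  15 | -111-,01---
  16 | ---00,-00-0
  18 | -00-0  (sole → essential)
  23 | 1-111  (sole → essential)
  24 | ---00  (sole → essential)
  28 | ---00,-11-0
  30 | -11-0,-111-
  31 | -111-,1-111
Essential prime implicants: ---00, -00-0, 0---0, 0--0-, 0-0--, 1-111
Petrick residual → -111-
Minimum SOP uses 7 PIs: d'e' + b'c'e' + bcd + a'e' + a'd' + a'c' + acde

7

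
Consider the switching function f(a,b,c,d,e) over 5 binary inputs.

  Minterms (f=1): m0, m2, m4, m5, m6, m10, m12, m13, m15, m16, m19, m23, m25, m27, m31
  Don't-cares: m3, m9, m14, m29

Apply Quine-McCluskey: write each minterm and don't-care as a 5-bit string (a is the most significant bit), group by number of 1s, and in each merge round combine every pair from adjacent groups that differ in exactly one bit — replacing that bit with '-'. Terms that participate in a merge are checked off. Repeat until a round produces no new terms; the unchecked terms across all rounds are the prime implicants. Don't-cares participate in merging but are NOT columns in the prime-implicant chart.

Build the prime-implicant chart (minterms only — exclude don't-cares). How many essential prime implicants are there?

4

[col 0] 00000*, 00010*, 00011*, 00100*, 00101*, 00110*, 01001*, 01010*, 01100*, 01101*, 01110*, 01111*, 10000*, 10011*, 10111*, 11001*, 11011*, 11101*, 11111*
[col 1] -0000, -0011, -1001*, -1101*, -1111*, 0-010*, 0-100*, 0-101*, 0-110*, 00-00*, 00-10*, 000-0*, 0001-, 001-0*, 0010-*, 01-01*, 01-10*, 011-0*, 011-1*, 0110-*, 0111-*, 1-011*, 1-111*, 10-11*, 11-01*, 11-11*, 110-1*, 111-1*
[col 2] -1-01, -11-1, 0--10, 0-1-0, 0-10-, 00--0, 011--, 1--11, 11--1
Prime implicants: -0000, -0011, -1-01, -11-1, 0--10, 0-1-0, 0-10-, 00--0, 0001-, 011--, 1--11, 11--1
PI chart (minterm → PIs covering it):
  0 | -0000,00--0
  2 | 0--10,00--0,0001-
  4 | 0-1-0,0-10-,00--0
  5 | 0-10-  (sole → essential)
  6 | 0--10,0-1-0,00--0
  10 | 0--10  (sole → essential)
  12 | 0-1-0,0-10-,011--
  13 | -1-01,-11-1,0-10-,011--
  15 | -11-1,011--
  16 | -0000  (sole → essential)
  19 | -0011,1--11
  23 | 1--11  (sole → essential)
  25 | -1-01,11--1
  27 | 1--11,11--1
  31 | -11-1,1--11,11--1
Essential prime implicants: -0000, 0--10, 0-10-, 1--11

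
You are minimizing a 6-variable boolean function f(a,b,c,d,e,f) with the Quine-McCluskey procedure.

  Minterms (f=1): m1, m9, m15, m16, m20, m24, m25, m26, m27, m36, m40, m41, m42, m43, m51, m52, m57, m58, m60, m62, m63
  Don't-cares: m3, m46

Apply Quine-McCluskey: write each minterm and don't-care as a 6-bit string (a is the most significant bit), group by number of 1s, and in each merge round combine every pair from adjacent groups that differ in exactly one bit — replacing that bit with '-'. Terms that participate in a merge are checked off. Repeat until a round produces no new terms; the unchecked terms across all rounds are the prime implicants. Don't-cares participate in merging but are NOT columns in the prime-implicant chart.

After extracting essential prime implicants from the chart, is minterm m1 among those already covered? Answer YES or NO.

Round 0: 000001✓ 000011✓ 001001✓ 001111 010000✓ 010100✓ 011000✓ 011001✓ 011010✓ 011011✓ 100100✓ 101000✓ 101001✓ 101010✓ 101011✓ 101110✓ 110011 110100✓ 111001✓ 111010✓ 111100✓ 111110✓ 111111✓
Round 1: -01001✓ -10100 -11001✓ -11010 0-1001✓ 00-001 0000-1 01-000 010-00 0110-0✓ 0110-1✓ 01100-✓ 01101-✓ 1-0100 1-1001✓ 1-1010✓ 1-1110✓ 101-10✓ 1010-0✓ 1010-1✓ 10100-✓ 10101-✓ 11-100 111-10✓ 1111-0 11111-
Round 2: --1001 0110-- 1-1-10 1010--
PIs = {--1001, -10100, -11010, 00-001, 0000-1, 001111, 01-000, 010-00, 0110--, 1-0100, 1-1-10, 1010--, 11-100, 110011, 1111-0, 11111-}
Coverage chart:
  m1: 00-001,0000-1
  m9: --1001,00-001
  m15: 001111 ←essential
  m16: 01-000,010-00
  m20: -10100,010-00
  m24: 01-000,0110--
  m25: --1001,0110--
  m26: -11010,0110--
  m27: 0110-- ←essential
  m36: 1-0100 ←essential
  m40: 1010-- ←essential
  m41: --1001,1010--
  m42: 1-1-10,1010--
  m43: 1010-- ←essential
  m51: 110011 ←essential
  m52: -10100,1-0100,11-100
  m57: --1001 ←essential
  m58: -11010,1-1-10
  m60: 11-100,1111-0
  m62: 1-1-10,1111-0,11111-
  m63: 11111- ←essential
Essential: --1001, 001111, 0110--, 1-0100, 1010--, 110011, 11111-

NO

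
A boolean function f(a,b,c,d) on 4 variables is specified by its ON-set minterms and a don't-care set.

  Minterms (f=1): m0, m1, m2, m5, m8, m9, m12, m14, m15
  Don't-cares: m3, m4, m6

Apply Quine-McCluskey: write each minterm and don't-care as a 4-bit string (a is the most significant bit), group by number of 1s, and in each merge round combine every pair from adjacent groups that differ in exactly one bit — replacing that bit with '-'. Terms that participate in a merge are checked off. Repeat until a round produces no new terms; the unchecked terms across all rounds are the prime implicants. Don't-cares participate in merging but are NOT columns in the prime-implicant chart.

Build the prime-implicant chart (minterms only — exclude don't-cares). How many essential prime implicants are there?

3

size-2^0 implicants → 0000(✓)  0001(✓)  0010(✓)  0011(✓)  0100(✓)  0101(✓)  0110(✓)  1000(✓)  1001(✓)  1100(✓)  1110(✓)  1111(✓)
size-2^1 implicants → -000(✓)  -001(✓)  -100(✓)  -110(✓)  0-00(✓)  0-01(✓)  0-10(✓)  00-0(✓)  00-1(✓)  000-(✓)  001-(✓)  01-0(✓)  010-(✓)  1-00(✓)  100-(✓)  11-0(✓)  111-
size-2^2 implicants → --00  -00-  -1-0  0--0  0-0-  00--
Unchecked terms (primes): --00, -00-, -1-0, 0--0, 0-0-, 00--, 111-
Minterm coverage:
  m0 ⊆ --00,-00-,0--0,0-0-,00--
  m1 ⊆ -00-,0-0-,00--
  m2 ⊆ 0--0,00--
  m5 ⊆ 0-0- [E]
  m8 ⊆ --00,-00-
  m9 ⊆ -00- [E]
  m12 ⊆ --00,-1-0
  m14 ⊆ -1-0,111-
  m15 ⊆ 111- [E]
E = {-00-, 0-0-, 111-}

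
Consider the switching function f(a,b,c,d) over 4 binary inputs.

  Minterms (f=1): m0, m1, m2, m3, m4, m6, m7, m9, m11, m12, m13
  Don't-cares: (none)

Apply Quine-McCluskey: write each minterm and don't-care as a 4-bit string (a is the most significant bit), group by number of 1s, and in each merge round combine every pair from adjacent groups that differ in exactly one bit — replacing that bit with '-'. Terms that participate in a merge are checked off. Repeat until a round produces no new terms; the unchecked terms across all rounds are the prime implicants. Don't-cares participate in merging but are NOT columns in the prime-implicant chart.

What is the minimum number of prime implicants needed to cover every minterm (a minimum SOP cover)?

[col 0] 0000*, 0001*, 0010*, 0011*, 0100*, 0110*, 0111*, 1001*, 1011*, 1100*, 1101*
[col 1] -001*, -011*, -100, 0-00*, 0-10*, 0-11*, 00-0*, 00-1*, 000-*, 001-*, 01-0*, 011-*, 1-01, 10-1*, 110-
[col 2] -0-1, 0--0, 0-1-, 00--
Prime implicants: -0-1, -100, 0--0, 0-1-, 00--, 1-01, 110-
PI chart (minterm → PIs covering it):
  0 | 0--0,00--
  1 | -0-1,00--
  2 | 0--0,0-1-,00--
  3 | -0-1,0-1-,00--
  4 | -100,0--0
  6 | 0--0,0-1-
  7 | 0-1-  (sole → essential)
  9 | -0-1,1-01
  11 | -0-1  (sole → essential)
  12 | -100,110-
  13 | 1-01,110-
Essential prime implicants: -0-1, 0-1-
Petrick residual → 0--0, 110-
Minimum SOP uses 4 PIs: b'd + a'd' + a'c + abc'

4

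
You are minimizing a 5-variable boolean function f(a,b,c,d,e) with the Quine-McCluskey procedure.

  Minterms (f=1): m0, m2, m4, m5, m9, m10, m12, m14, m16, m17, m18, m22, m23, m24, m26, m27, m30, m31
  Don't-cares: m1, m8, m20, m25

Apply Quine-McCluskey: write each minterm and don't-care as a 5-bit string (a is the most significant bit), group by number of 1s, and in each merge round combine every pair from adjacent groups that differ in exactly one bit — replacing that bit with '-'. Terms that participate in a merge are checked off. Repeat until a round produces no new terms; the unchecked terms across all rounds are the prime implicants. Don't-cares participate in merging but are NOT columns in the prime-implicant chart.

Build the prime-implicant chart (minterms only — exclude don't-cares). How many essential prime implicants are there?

Round 0: 00000✓ 00001✓ 00010✓ 00100✓ 00101✓ 01000✓ 01001✓ 01010✓ 01100✓ 01110✓ 10000✓ 10001✓ 10010✓ 10100✓ 10110✓ 10111✓ 11000✓ 11001✓ 11010✓ 11011✓ 11110✓ 11111✓
Round 1: -0000✓ -0001✓ -0010✓ -0100✓ -1000✓ -1001✓ -1010✓ -1110✓ 0-000✓ 0-001✓ 0-010✓ 0-100✓ 00-00✓ 00-01✓ 000-0✓ 0000-✓ 0010-✓ 01-00✓ 01-10✓ 010-0✓ 0100-✓ 011-0✓ 1-000✓ 1-001✓ 1-010✓ 1-110✓ 1-111✓ 10-00✓ 10-10✓ 100-0✓ 1000-✓ 101-0✓ 1011-✓ 11-10✓ 11-11✓ 110-0✓ 110-1✓ 1100-✓ 1101-✓ 1111-✓
Round 2: --000✓ --001✓ --010✓ -0-00 -00-0✓ -000-✓ -1-10 -10-0✓ -100-✓ 0--00 0-0-0✓ 0-00-✓ 00-0- 01--0 1--10 1-0-0✓ 1-00-✓ 1-11- 10--0 11-1- 110--
Round 3: --0-0 --00-
PIs = {--0-0, --00-, -0-00, -1-10, 0--00, 00-0-, 01--0, 1--10, 1-11-, 10--0, 11-1-, 110--}
Coverage chart:
  m0: --0-0,--00-,-0-00,0--00,00-0-
  m2: --0-0 ←essential
  m4: -0-00,0--00,00-0-
  m5: 00-0- ←essential
  m9: --00- ←essential
  m10: --0-0,-1-10,01--0
  m12: 0--00,01--0
  m14: -1-10,01--0
  m16: --0-0,--00-,-0-00,10--0
  m17: --00- ←essential
  m18: --0-0,1--10,10--0
  m22: 1--10,1-11-,10--0
  m23: 1-11- ←essential
  m24: --0-0,--00-,110--
  m26: --0-0,-1-10,1--10,11-1-,110--
  m27: 11-1-,110--
  m30: -1-10,1--10,1-11-,11-1-
  m31: 1-11-,11-1-
Essential: --0-0, --00-, 00-0-, 1-11-

4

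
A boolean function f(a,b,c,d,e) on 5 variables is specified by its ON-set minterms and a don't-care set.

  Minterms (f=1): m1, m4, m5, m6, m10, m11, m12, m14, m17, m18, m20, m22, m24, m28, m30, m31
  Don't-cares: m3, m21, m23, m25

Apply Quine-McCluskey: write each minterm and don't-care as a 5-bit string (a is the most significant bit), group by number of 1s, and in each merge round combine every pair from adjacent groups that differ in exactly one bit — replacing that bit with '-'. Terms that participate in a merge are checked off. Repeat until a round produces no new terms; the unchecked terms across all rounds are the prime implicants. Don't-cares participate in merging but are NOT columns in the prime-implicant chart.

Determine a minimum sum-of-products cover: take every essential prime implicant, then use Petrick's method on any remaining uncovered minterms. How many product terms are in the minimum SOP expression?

6

[col 0] 00001*, 00011*, 00100*, 00101*, 00110*, 01010*, 01011*, 01100*, 01110*, 10001*, 10010*, 10100*, 10101*, 10110*, 10111*, 11000*, 11001*, 11100*, 11110*, 11111*
[col 1] -0001*, -0100*, -0101*, -0110*, -1100*, -1110*, 0-011, 0-100*, 0-110*, 00-01*, 000-1, 001-0*, 0010-*, 01-10, 0101-, 011-0*, 1-001, 1-100*, 1-110*, 1-111*, 10-01*, 10-10, 101-0*, 101-1*, 1010-*, 1011-*, 11-00, 1100-, 111-0*, 1111-*
[col 2] --100*, --110*, -0-01, -01-0*, -010-, -11-0*, 0-1-0*, 1-1-0*, 1-11-, 101--
[col 3] --1-0
Prime implicants: --1-0, -0-01, -010-, 0-011, 000-1, 01-10, 0101-, 1-001, 1-11-, 10-10, 101--, 11-00, 1100-
PI chart (minterm → PIs covering it):
  1 | -0-01,000-1
  4 | --1-0,-010-
  5 | -0-01,-010-
  6 | --1-0  (sole → essential)
  10 | 01-10,0101-
  11 | 0-011,0101-
  12 | --1-0  (sole → essential)
  14 | --1-0,01-10
  17 | -0-01,1-001
  18 | 10-10  (sole → essential)
  20 | --1-0,-010-,101--
  22 | --1-0,1-11-,10-10,101--
  24 | 11-00,1100-
  28 | --1-0,11-00
  30 | --1-0,1-11-
  31 | 1-11-  (sole → essential)
Essential prime implicants: --1-0, 1-11-, 10-10
Petrick residual → -0-01, 0101-, 11-00
Minimum SOP uses 6 PIs: ce' + b'd'e + a'bc'd + acd + ab'de' + abd'e'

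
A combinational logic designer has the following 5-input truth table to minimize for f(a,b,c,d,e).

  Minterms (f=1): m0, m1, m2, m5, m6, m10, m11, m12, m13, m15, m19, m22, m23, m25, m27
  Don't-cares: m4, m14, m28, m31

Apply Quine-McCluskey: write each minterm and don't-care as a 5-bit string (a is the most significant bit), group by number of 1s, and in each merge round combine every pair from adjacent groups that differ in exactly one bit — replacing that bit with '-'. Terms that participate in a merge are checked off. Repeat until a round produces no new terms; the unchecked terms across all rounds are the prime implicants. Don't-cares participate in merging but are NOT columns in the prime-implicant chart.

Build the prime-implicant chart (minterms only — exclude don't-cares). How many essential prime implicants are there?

3

[col 0] 00000*, 00001*, 00010*, 00100*, 00101*, 00110*, 01010*, 01011*, 01100*, 01101*, 01110*, 01111*, 10011*, 10110*, 10111*, 11001*, 11011*, 11100*, 11111*
[col 1] -0110, -1011*, -1100, -1111*, 0-010*, 0-100*, 0-101*, 0-110*, 00-00*, 00-01*, 00-10*, 000-0*, 0000-*, 001-0*, 0010-*, 01-10*, 01-11*, 0101-*, 011-0*, 011-1*, 0110-*, 0111-*, 1-011*, 1-111*, 10-11*, 1011-, 11-11*, 110-1
[col 2] -1-11, 0--10, 0-1-0, 0-10-, 00--0, 00-0-, 01-1-, 011--, 1--11
Prime implicants: -0110, -1-11, -1100, 0--10, 0-1-0, 0-10-, 00--0, 00-0-, 01-1-, 011--, 1--11, 1011-, 110-1
PI chart (minterm → PIs covering it):
  0 | 00--0,00-0-
  1 | 00-0-  (sole → essential)
  2 | 0--10,00--0
  5 | 0-10-,00-0-
  6 | -0110,0--10,0-1-0,00--0
  10 | 0--10,01-1-
  11 | -1-11,01-1-
  12 | -1100,0-1-0,0-10-,011--
  13 | 0-10-,011--
  15 | -1-11,01-1-,011--
  19 | 1--11  (sole → essential)
  22 | -0110,1011-
  23 | 1--11,1011-
  25 | 110-1  (sole → essential)
  27 | -1-11,1--11,110-1
Essential prime implicants: 00-0-, 1--11, 110-1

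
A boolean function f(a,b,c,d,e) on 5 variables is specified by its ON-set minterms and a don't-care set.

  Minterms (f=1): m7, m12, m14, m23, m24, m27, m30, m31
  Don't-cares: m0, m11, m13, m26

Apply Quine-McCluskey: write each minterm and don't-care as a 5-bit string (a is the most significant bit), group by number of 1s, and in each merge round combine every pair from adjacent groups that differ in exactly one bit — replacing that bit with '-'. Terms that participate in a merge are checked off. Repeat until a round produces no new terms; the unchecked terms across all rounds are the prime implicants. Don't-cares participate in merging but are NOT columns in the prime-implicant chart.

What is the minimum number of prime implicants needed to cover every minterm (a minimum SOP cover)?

[col 0] 00000, 00111*, 01011*, 01100*, 01101*, 01110*, 10111*, 11000*, 11010*, 11011*, 11110*, 11111*
[col 1] -0111, -1011, -1110, 011-0, 0110-, 1-111, 11-10*, 11-11*, 110-0, 1101-*, 1111-*
[col 2] 11-1-
Prime implicants: -0111, -1011, -1110, 00000, 011-0, 0110-, 1-111, 11-1-, 110-0
PI chart (minterm → PIs covering it):
  7 | -0111  (sole → essential)
  12 | 011-0,0110-
  14 | -1110,011-0
  23 | -0111,1-111
  24 | 110-0  (sole → essential)
  27 | -1011,11-1-
  30 | -1110,11-1-
  31 | 1-111,11-1-
Essential prime implicants: -0111, 110-0
Petrick residual → 011-0, 11-1-
Minimum SOP uses 4 PIs: b'cde + a'bce' + abd + abc'e'

4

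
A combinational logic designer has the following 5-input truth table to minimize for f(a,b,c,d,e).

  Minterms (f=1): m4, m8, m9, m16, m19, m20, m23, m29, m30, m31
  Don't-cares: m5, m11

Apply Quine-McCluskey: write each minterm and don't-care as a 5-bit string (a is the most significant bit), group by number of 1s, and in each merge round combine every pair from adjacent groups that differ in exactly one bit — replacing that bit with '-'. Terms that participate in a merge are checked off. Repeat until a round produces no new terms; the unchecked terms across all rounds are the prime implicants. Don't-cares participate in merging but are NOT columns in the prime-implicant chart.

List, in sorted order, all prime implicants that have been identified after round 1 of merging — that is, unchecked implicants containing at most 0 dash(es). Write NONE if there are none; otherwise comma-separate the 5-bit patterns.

NONE

[col 0] 00100*, 00101*, 01000*, 01001*, 01011*, 10000*, 10011*, 10100*, 10111*, 11101*, 11110*, 11111*
[col 1] -0100, 0010-, 010-1, 0100-, 1-111, 10-00, 10-11, 111-1, 1111-
Prime implicants: -0100, 0010-, 010-1, 0100-, 1-111, 10-00, 10-11, 111-1, 1111-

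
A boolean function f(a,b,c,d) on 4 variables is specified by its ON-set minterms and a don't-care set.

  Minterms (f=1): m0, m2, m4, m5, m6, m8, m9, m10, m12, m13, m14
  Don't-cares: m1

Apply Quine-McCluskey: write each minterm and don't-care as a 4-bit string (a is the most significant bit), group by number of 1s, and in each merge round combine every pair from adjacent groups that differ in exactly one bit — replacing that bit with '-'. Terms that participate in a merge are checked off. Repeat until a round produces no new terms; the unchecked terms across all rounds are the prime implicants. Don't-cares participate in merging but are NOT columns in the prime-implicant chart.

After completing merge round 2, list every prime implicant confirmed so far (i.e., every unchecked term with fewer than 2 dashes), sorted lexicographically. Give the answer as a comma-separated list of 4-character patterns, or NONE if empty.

NONE

size-2^0 implicants → 0000(✓)  0001(✓)  0010(✓)  0100(✓)  0101(✓)  0110(✓)  1000(✓)  1001(✓)  1010(✓)  1100(✓)  1101(✓)  1110(✓)
size-2^1 implicants → -000(✓)  -001(✓)  -010(✓)  -100(✓)  -101(✓)  -110(✓)  0-00(✓)  0-01(✓)  0-10(✓)  00-0(✓)  000-(✓)  01-0(✓)  010-(✓)  1-00(✓)  1-01(✓)  1-10(✓)  10-0(✓)  100-(✓)  11-0(✓)  110-(✓)
size-2^2 implicants → --00(✓)  --01(✓)  --10(✓)  -0-0(✓)  -00-(✓)  -1-0(✓)  -10-(✓)  0--0(✓)  0-0-(✓)  1--0(✓)  1-0-(✓)
size-2^3 implicants → ---0  --0-
Unchecked terms (primes): ---0, --0-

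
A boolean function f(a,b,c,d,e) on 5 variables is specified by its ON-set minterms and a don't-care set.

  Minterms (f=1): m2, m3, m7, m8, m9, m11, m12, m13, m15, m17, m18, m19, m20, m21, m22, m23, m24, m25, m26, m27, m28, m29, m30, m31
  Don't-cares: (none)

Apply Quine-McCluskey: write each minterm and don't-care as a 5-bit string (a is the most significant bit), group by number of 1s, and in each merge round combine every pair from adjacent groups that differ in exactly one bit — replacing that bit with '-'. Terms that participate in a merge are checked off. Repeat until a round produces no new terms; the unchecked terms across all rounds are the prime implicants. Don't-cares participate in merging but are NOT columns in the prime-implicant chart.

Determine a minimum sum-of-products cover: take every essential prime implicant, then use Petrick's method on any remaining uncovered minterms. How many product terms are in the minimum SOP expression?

[col 0] 00010*, 00011*, 00111*, 01000*, 01001*, 01011*, 01100*, 01101*, 01111*, 10001*, 10010*, 10011*, 10100*, 10101*, 10110*, 10111*, 11000*, 11001*, 11010*, 11011*, 11100*, 11101*, 11110*, 11111*
[col 1] -0010*, -0011*, -0111*, -1000*, -1001*, -1011*, -1100*, -1101*, -1111*, 0-011*, 0-111*, 00-11*, 0001-*, 01-00*, 01-01*, 01-11*, 010-1*, 0100-*, 011-1*, 0110-*, 1-001*, 1-010*, 1-011*, 1-100*, 1-101*, 1-110*, 1-111*, 10-01*, 10-10*, 10-11*, 100-1*, 1001-*, 101-0*, 101-1*, 1010-*, 1011-*, 11-00*, 11-01*, 11-10*, 11-11*, 110-0*, 110-1*, 1100-*, 1101-*, 111-0*, 111-1*, 1110-*, 1111-*
[col 2] --011*, --111*, -0-11*, -001-, -1-00*, -1-01*, -1-11*, -10-1*, -100-*, -11-1*, -110-*, 0--11*, 01--1*, 01-0-*, 1--01*, 1--10*, 1--11*, 1-0-1*, 1-01-*, 1-1-0*, 1-1-1*, 1-10-*, 1-11-*, 10--1*, 10-1-*, 101--*, 11--0*, 11--1*, 11-0-*, 11-1-*, 110--*, 111--*
[col 3] ---11, -1--1, -1-0-, 1---1, 1--1-, 1-1--, 11---
Prime implicants: ---11, -001-, -1--1, -1-0-, 1---1, 1--1-, 1-1--, 11---
PI chart (minterm → PIs covering it):
  2 | -001-  (sole → essential)
  3 | ---11,-001-
  7 | ---11  (sole → essential)
  8 | -1-0-  (sole → essential)
  9 | -1--1,-1-0-
  11 | ---11,-1--1
  12 | -1-0-  (sole → essential)
  13 | -1--1,-1-0-
  15 | ---11,-1--1
  17 | 1---1  (sole → essential)
  18 | -001-,1--1-
  19 | ---11,-001-,1---1,1--1-
  20 | 1-1--  (sole → essential)
  21 | 1---1,1-1--
  22 | 1--1-,1-1--
  23 | ---11,1---1,1--1-,1-1--
  24 | -1-0-,11---
  25 | -1--1,-1-0-,1---1,11---
  26 | 1--1-,11---
  27 | ---11,-1--1,1---1,1--1-,11---
  28 | -1-0-,1-1--,11---
  29 | -1--1,-1-0-,1---1,1-1--,11---
  30 | 1--1-,1-1--,11---
  31 | ---11,-1--1,1---1,1--1-,1-1--,11---
Essential prime implicants: ---11, -001-, -1-0-, 1---1, 1-1--
Petrick residual → 1--1-
Minimum SOP uses 6 PIs: de + b'c'd + bd' + ae + ad + ac

6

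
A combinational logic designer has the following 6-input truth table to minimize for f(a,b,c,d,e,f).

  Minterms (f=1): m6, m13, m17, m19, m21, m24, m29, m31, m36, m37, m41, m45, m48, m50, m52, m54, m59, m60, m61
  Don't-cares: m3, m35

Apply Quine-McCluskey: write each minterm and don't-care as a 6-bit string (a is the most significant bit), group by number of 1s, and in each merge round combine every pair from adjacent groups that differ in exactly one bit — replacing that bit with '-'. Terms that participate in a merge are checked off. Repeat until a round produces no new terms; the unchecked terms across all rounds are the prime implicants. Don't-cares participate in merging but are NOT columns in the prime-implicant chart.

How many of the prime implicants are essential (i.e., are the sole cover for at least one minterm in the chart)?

7

Round 0: 000011✓ 000110 001101✓ 010001✓ 010011✓ 010101✓ 011000 011101✓ 011111✓ 100011✓ 100100✓ 100101✓ 101001✓ 101101✓ 110000✓ 110010✓ 110100✓ 110110✓ 111011 111100✓ 111101✓
Round 1: -00011 -01101✓ -11101✓ 0-0011 0-1101✓ 01-101 010-01 0100-1 0111-1 1-0100 1-1101✓ 10-101 10010- 101-01 11-100 110-00✓ 110-10✓ 1100-0✓ 1101-0✓ 11110-
Round 2: --1101 110--0
PIs = {--1101, -00011, 0-0011, 000110, 01-101, 010-01, 0100-1, 011000, 0111-1, 1-0100, 10-101, 10010-, 101-01, 11-100, 110--0, 111011, 11110-}
Coverage chart:
  m6: 000110 ←essential
  m13: --1101 ←essential
  m17: 010-01,0100-1
  m19: 0-0011,0100-1
  m21: 01-101,010-01
  m24: 011000 ←essential
  m29: --1101,01-101,0111-1
  m31: 0111-1 ←essential
  m36: 1-0100,10010-
  m37: 10-101,10010-
  m41: 101-01 ←essential
  m45: --1101,10-101,101-01
  m48: 110--0 ←essential
  m50: 110--0 ←essential
  m52: 1-0100,11-100,110--0
  m54: 110--0 ←essential
  m59: 111011 ←essential
  m60: 11-100,11110-
  m61: --1101,11110-
Essential: --1101, 000110, 011000, 0111-1, 101-01, 110--0, 111011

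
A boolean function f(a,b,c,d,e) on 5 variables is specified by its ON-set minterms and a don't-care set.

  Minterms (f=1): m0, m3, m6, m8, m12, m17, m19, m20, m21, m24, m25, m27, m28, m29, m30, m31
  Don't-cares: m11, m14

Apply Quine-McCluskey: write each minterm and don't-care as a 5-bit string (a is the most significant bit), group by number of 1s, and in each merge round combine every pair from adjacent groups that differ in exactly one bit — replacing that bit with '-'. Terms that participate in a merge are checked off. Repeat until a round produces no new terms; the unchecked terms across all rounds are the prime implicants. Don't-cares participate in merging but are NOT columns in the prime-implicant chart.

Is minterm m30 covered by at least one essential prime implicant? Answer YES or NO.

NO

Round 0: 00000✓ 00011✓ 00110✓ 01000✓ 01011✓ 01100✓ 01110✓ 10001✓ 10011✓ 10100✓ 10101✓ 11000✓ 11001✓ 11011✓ 11100✓ 11101✓ 11110✓ 11111✓
Round 1: -0011✓ -1000✓ -1011✓ -1100✓ -1110✓ 0-000 0-011✓ 0-110 01-00✓ 011-0✓ 1-001✓ 1-011✓ 1-100✓ 1-101✓ 10-01✓ 100-1✓ 1010-✓ 11-00✓ 11-01✓ 11-11✓ 110-1✓ 1100-✓ 111-0✓ 111-1✓ 1110-✓ 1111-✓
Round 2: --011 -1-00 -11-0 1--01 1-0-1 1-10- 11--1 11-0- 111--
PIs = {--011, -1-00, -11-0, 0-000, 0-110, 1--01, 1-0-1, 1-10-, 11--1, 11-0-, 111--}
Coverage chart:
  m0: 0-000 ←essential
  m3: --011 ←essential
  m6: 0-110 ←essential
  m8: -1-00,0-000
  m12: -1-00,-11-0
  m17: 1--01,1-0-1
  m19: --011,1-0-1
  m20: 1-10- ←essential
  m21: 1--01,1-10-
  m24: -1-00,11-0-
  m25: 1--01,1-0-1,11--1,11-0-
  m27: --011,1-0-1,11--1
  m28: -1-00,-11-0,1-10-,11-0-,111--
  m29: 1--01,1-10-,11--1,11-0-,111--
  m30: -11-0,111--
  m31: 11--1,111--
Essential: --011, 0-000, 0-110, 1-10-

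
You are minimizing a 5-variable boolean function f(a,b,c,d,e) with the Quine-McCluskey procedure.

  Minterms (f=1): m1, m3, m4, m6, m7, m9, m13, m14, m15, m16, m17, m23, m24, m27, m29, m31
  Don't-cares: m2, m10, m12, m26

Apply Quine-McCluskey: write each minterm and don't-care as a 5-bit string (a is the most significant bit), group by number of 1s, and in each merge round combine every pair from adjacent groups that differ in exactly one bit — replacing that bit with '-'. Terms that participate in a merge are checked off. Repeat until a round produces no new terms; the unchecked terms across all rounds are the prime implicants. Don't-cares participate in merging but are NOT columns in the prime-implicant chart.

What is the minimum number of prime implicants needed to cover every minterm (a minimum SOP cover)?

size-2^0 implicants → 00001(✓)  00010(✓)  00011(✓)  00100(✓)  00110(✓)  00111(✓)  01001(✓)  01010(✓)  01100(✓)  01101(✓)  01110(✓)  01111(✓)  10000(✓)  10001(✓)  10111(✓)  11000(✓)  11010(✓)  11011(✓)  11101(✓)  11111(✓)
size-2^1 implicants → -0001  -0111(✓)  -1010  -1101(✓)  -1111(✓)  0-001  0-010(✓)  0-100(✓)  0-110(✓)  0-111(✓)  00-10(✓)  00-11(✓)  000-1  0001-(✓)  001-0(✓)  0011-(✓)  01-01  01-10(✓)  011-0(✓)  011-1(✓)  0110-(✓)  0111-(✓)  1-000  1-111(✓)  1000-  11-11  110-0  1101-  111-1(✓)
size-2^2 implicants → --111  -11-1  0--10  0-1-0  0-11-  00-1-  011--
Unchecked terms (primes): --111, -0001, -1010, -11-1, 0--10, 0-001, 0-1-0, 0-11-, 00-1-, 000-1, 01-01, 011--, 1-000, 1000-, 11-11, 110-0, 1101-
Minterm coverage:
  m1 ⊆ -0001,0-001,000-1
  m3 ⊆ 00-1-,000-1
  m4 ⊆ 0-1-0 [E]
  m6 ⊆ 0--10,0-1-0,0-11-,00-1-
  m7 ⊆ --111,0-11-,00-1-
  m9 ⊆ 0-001,01-01
  m13 ⊆ -11-1,01-01,011--
  m14 ⊆ 0--10,0-1-0,0-11-,011--
  m15 ⊆ --111,-11-1,0-11-,011--
  m16 ⊆ 1-000,1000-
  m17 ⊆ -0001,1000-
  m23 ⊆ --111 [E]
  m24 ⊆ 1-000,110-0
  m27 ⊆ 11-11,1101-
  m29 ⊆ -11-1 [E]
  m31 ⊆ --111,-11-1,11-11
E = {--111, -11-1, 0-1-0}
Petrick residual → -0001, 0-001, 00-1-, 1-000, 11-11
Cover = cde + b'c'd'e + bce + a'c'd'e + a'ce' + a'b'd + ac'd'e' + abde  |cover|=8

8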